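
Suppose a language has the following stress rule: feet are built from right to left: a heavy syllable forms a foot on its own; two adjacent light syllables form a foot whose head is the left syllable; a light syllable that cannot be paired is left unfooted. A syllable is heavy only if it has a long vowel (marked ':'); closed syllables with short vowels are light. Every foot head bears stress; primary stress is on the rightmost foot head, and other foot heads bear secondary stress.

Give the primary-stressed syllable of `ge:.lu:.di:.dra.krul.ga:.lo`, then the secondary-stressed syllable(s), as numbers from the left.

Weights: 1 ge: H, 2 lu: H, 3 di: H, 4 dra L, 5 krul L, 6 ga: H, 7 lo L.
Parse right to left (heavy = foot alone; LL = one foot; stranded L unfooted): (ˈge:) (ˈlu:) (ˈdi:) (ˈdra.krul) (ˈga:) lo.
Foot heads: 1, 2, 3, 4, 6.
Primary stress on the rightmost head = syllable 6.
Secondary stress on 1, 2, 3, 4: ˌge:.ˌlu:.ˌdi:.ˌdra.krul.ˈga:.lo.

primary 6, secondary 1, 2, 3, 4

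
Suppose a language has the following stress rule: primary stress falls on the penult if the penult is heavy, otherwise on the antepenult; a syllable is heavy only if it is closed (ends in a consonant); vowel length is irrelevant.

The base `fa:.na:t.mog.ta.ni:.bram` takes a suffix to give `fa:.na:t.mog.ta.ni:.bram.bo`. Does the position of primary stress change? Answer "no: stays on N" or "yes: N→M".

Base `fa:.na:t.mog.ta.ni:.bram` (6 syllables):
  Weights: 4 ta L, 5 ni: L, 6 bram H.
  The penult (syllable 5, ni:) is light, so stress falls on the antepenult (syllable 4, ta).
  → primary stress on syllable 4.
Suffixed `fa:.na:t.mog.ta.ni:.bram.bo` (7 syllables):
  Weights: 5 ni: L, 6 bram H, 7 bo L.
  The penult (syllable 6, bram) is heavy, so it takes stress.
  → primary stress on syllable 6.

yes: 4→6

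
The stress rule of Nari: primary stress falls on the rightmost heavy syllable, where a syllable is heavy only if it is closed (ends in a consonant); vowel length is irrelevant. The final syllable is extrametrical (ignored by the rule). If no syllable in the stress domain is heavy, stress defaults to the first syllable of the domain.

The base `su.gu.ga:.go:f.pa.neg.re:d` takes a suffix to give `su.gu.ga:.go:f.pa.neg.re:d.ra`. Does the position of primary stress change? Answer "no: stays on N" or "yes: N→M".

Base `su.gu.ga:.go:f.pa.neg.re:d` (7 syllables):
  The final syllable (7, re:d) is extrametrical; the stress domain is syllables 1–6.
  Weights: 1 su L, 2 gu L, 3 ga: L, 4 go:f H, 5 pa L, 6 neg H.
  Heavy syllables in the domain: 4, 6. The rightmost is syllable 6 (neg).
  → primary stress on syllable 6.
Suffixed `su.gu.ga:.go:f.pa.neg.re:d.ra` (8 syllables):
  The final syllable (8, ra) is extrametrical; the stress domain is syllables 1–7.
  Weights: 1 su L, 2 gu L, 3 ga: L, 4 go:f H, 5 pa L, 6 neg H, 7 re:d H.
  Heavy syllables in the domain: 4, 6, 7. The rightmost is syllable 7 (re:d).
  → primary stress on syllable 7.

yes: 6→7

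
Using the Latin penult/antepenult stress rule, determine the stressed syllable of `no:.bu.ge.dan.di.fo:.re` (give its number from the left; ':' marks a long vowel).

Classical Latin: stress the penult if heavy (long vowel or closed), else the antepenult.
Weights: 5 di L, 6 fo: H, 7 re L.
The penult (syllable 6, fo:) is heavy, so it takes stress.
Stress on syllable 6: no:.bu.ge.dan.di.ˈfo:.re.

6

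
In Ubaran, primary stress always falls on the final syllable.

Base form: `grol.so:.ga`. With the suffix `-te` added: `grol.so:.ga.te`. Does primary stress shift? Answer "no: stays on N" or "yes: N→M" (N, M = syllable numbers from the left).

Base `grol.so:.ga` (3 syllables):
  The word has 3 syllables; the final syllable is syllable 3 (ga).
  → primary stress on syllable 3.
Suffixed `grol.so:.ga.te` (4 syllables):
  The word has 4 syllables; the final syllable is syllable 4 (te).
  → primary stress on syllable 4.

yes: 3→4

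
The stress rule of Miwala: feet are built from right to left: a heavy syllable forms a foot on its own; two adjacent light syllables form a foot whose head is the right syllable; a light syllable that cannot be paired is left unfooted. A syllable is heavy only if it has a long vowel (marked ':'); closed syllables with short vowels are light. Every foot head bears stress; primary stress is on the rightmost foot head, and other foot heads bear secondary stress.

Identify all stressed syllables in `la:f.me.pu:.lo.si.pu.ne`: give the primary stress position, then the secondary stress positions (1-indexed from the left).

primary 7, secondary 1, 3, 5

Weights: 1 la:f H, 2 me L, 3 pu: H, 4 lo L, 5 si L, 6 pu L, 7 ne L.
Parse right to left (heavy = foot alone; LL = one foot; stranded L unfooted): (ˈla:f) me (ˈpu:) (lo.ˈsi) (pu.ˈne).
Foot heads: 1, 3, 5, 7.
Primary stress on the rightmost head = syllable 7.
Secondary stress on 1, 3, 5: ˌla:f.me.ˌpu:.lo.ˌsi.pu.ˈne.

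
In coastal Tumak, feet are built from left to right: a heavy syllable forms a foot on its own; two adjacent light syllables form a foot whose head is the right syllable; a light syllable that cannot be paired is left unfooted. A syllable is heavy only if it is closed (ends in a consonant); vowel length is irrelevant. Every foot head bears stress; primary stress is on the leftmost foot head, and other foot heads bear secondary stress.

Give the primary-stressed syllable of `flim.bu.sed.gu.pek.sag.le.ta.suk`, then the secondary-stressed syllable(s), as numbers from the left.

Weights: 1 flim H, 2 bu L, 3 sed H, 4 gu L, 5 pek H, 6 sag H, 7 le L, 8 ta L, 9 suk H.
Parse left to right (heavy = foot alone; LL = one foot; stranded L unfooted): (ˈflim) bu (ˈsed) gu (ˈpek) (ˈsag) (le.ˈta) (ˈsuk).
Foot heads: 1, 3, 5, 6, 8, 9.
Primary stress on the leftmost head = syllable 1.
Secondary stress on 3, 5, 6, 8, 9: ˈflim.bu.ˌsed.gu.ˌpek.ˌsag.le.ˌta.ˌsuk.

primary 1, secondary 3, 5, 6, 8, 9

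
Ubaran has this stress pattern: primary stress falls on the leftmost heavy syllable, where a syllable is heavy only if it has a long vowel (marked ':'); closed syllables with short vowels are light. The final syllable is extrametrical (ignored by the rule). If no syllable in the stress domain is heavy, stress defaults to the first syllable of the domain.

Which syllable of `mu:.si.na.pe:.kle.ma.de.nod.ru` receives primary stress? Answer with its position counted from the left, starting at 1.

1

The final syllable (9, ru) is extrametrical; the stress domain is syllables 1–8.
Weights: 1 mu: H, 2 si L, 3 na L, 4 pe: H, 5 kle L, 6 ma L, 7 de L, 8 nod L.
Heavy syllables in the domain: 1, 4. The leftmost is syllable 1 (mu:).
Primary stress: syllable 1 → ˈmu:.si.na.pe:.kle.ma.de.nod.ru.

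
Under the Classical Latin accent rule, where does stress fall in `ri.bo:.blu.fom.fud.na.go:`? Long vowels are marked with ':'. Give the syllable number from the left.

5

Classical Latin: stress the penult if heavy (long vowel or closed), else the antepenult.
Weights: 5 fud H, 6 na L, 7 go: H.
The penult (syllable 6, na) is light, so stress falls on the antepenult (syllable 5, fud).
Stress on syllable 5: ri.bo:.blu.fom.ˈfud.na.go:.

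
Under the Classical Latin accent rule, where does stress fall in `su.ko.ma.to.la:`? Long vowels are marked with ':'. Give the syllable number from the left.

Classical Latin: stress the penult if heavy (long vowel or closed), else the antepenult.
Weights: 3 ma L, 4 to L, 5 la: H.
The penult (syllable 4, to) is light, so stress falls on the antepenult (syllable 3, ma).
Stress on syllable 3: su.ko.ˈma.to.la:.

3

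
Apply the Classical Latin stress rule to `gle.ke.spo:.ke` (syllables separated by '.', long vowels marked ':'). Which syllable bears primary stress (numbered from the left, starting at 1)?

3

Classical Latin: stress the penult if heavy (long vowel or closed), else the antepenult.
Weights: 2 ke L, 3 spo: H, 4 ke L.
The penult (syllable 3, spo:) is heavy, so it takes stress.
Stress on syllable 3: gle.ke.ˈspo:.ke.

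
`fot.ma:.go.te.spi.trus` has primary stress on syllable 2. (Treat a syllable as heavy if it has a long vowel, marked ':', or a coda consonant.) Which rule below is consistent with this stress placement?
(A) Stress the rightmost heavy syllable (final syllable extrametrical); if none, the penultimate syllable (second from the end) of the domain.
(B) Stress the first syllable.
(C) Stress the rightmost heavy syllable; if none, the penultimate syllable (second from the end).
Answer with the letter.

Rule A → syllable 2 ✓.
Rule B → syllable 1 (observed: 2).
Rule C → syllable 6 (observed: 2).

A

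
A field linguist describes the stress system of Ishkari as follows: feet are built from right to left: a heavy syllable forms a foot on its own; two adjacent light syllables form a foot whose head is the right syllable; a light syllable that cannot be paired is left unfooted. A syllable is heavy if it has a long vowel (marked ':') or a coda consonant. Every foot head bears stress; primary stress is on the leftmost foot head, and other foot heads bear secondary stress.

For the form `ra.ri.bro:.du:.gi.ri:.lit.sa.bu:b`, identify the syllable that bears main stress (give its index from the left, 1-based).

Weights: 1 ra L, 2 ri L, 3 bro: H, 4 du: H, 5 gi L, 6 ri: H, 7 lit H, 8 sa L, 9 bu:b H.
Parse right to left (heavy = foot alone; LL = one foot; stranded L unfooted): (ra.ˈri) (ˈbro:) (ˈdu:) gi (ˈri:) (ˈlit) sa (ˈbu:b).
Foot heads: 2, 3, 4, 6, 7, 9.
Primary stress on the leftmost head = syllable 2.
Primary stress: syllable 2 → ra.ˈri.bro:.du:.gi.ri:.lit.sa.bu:b.

2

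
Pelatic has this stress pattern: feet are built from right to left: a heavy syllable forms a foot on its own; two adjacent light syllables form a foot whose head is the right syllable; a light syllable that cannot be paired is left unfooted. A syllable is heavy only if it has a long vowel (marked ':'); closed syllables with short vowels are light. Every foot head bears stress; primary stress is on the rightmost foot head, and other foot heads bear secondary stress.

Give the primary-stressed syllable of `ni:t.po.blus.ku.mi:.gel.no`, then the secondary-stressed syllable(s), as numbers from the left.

primary 7, secondary 1, 4, 5

Weights: 1 ni:t H, 2 po L, 3 blus L, 4 ku L, 5 mi: H, 6 gel L, 7 no L.
Parse right to left (heavy = foot alone; LL = one foot; stranded L unfooted): (ˈni:t) po (blus.ˈku) (ˈmi:) (gel.ˈno).
Foot heads: 1, 4, 5, 7.
Primary stress on the rightmost head = syllable 7.
Secondary stress on 1, 4, 5: ˌni:t.po.blus.ˌku.ˌmi:.gel.ˈno.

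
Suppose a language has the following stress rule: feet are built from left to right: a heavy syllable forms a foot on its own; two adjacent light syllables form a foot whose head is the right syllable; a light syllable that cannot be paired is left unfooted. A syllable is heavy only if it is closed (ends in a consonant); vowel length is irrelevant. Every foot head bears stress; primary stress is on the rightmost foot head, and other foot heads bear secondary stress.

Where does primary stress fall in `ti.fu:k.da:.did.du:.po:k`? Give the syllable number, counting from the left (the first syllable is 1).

Weights: 1 ti L, 2 fu:k H, 3 da: L, 4 did H, 5 du: L, 6 po:k H.
Parse left to right (heavy = foot alone; LL = one foot; stranded L unfooted): ti (ˈfu:k) da: (ˈdid) du: (ˈpo:k).
Foot heads: 2, 4, 6.
Primary stress on the rightmost head = syllable 6.
Primary stress: syllable 6 → ti.fu:k.da:.did.du:.ˈpo:k.

6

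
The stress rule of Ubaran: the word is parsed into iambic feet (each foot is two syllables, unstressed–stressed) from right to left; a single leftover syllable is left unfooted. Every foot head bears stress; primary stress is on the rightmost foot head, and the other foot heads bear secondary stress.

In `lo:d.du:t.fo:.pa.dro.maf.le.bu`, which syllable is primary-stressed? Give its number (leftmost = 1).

8

Parse right to left into iambic (σˈσ) feet: (lo:d.ˈdu:t) (fo:.ˈpa) (dro.ˈmaf) (le.ˈbu).
Foot heads (stressed positions): 2, 4, 6, 8.
End Rule Rightmost: primary stress on the rightmost head = syllable 8.
Primary stress: syllable 8 → lo:d.du:t.fo:.pa.dro.maf.le.ˈbu.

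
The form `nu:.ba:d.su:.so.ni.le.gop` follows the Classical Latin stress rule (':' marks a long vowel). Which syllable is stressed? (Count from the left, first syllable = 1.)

5

Classical Latin: stress the penult if heavy (long vowel or closed), else the antepenult.
Weights: 5 ni L, 6 le L, 7 gop H.
The penult (syllable 6, le) is light, so stress falls on the antepenult (syllable 5, ni).
Stress on syllable 5: nu:.ba:d.su:.so.ˈni.le.gop.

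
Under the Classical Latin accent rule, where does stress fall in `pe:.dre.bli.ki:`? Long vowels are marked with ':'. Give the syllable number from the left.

Classical Latin: stress the penult if heavy (long vowel or closed), else the antepenult.
Weights: 2 dre L, 3 bli L, 4 ki: H.
The penult (syllable 3, bli) is light, so stress falls on the antepenult (syllable 2, dre).
Stress on syllable 2: pe:.ˈdre.bli.ki:.

2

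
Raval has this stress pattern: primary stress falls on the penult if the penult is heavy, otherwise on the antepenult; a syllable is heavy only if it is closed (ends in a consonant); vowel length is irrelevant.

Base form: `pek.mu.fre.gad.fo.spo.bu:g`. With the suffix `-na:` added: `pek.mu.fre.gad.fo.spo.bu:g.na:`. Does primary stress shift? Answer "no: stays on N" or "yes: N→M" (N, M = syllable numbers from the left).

Base `pek.mu.fre.gad.fo.spo.bu:g` (7 syllables):
  Weights: 5 fo L, 6 spo L, 7 bu:g H.
  The penult (syllable 6, spo) is light, so stress falls on the antepenult (syllable 5, fo).
  → primary stress on syllable 5.
Suffixed `pek.mu.fre.gad.fo.spo.bu:g.na:` (8 syllables):
  Weights: 6 spo L, 7 bu:g H, 8 na: L.
  The penult (syllable 7, bu:g) is heavy, so it takes stress.
  → primary stress on syllable 7.

yes: 5→7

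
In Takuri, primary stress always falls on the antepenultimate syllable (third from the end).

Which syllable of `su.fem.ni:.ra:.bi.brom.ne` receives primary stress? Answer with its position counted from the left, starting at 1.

5

The word has 7 syllables; the antepenultimate syllable (third from the end) is syllable 5 (bi).
Primary stress: syllable 5 → su.fem.ni:.ra:.ˈbi.brom.ne.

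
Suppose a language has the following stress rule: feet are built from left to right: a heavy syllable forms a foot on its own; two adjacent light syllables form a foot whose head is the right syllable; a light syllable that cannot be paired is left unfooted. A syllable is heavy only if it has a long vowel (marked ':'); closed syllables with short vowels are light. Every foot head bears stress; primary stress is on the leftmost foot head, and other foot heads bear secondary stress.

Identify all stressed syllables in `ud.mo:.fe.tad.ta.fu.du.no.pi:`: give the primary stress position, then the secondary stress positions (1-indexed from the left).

primary 2, secondary 4, 6, 8, 9

Weights: 1 ud L, 2 mo: H, 3 fe L, 4 tad L, 5 ta L, 6 fu L, 7 du L, 8 no L, 9 pi: H.
Parse left to right (heavy = foot alone; LL = one foot; stranded L unfooted): ud (ˈmo:) (fe.ˈtad) (ta.ˈfu) (du.ˈno) (ˈpi:).
Foot heads: 2, 4, 6, 8, 9.
Primary stress on the leftmost head = syllable 2.
Secondary stress on 4, 6, 8, 9: ud.ˈmo:.fe.ˌtad.ta.ˌfu.du.ˌno.ˌpi:.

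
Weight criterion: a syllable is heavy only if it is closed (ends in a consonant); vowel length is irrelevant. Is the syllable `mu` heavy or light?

light

`mu`: short vowel, open (no coda). Open (no coda) → light.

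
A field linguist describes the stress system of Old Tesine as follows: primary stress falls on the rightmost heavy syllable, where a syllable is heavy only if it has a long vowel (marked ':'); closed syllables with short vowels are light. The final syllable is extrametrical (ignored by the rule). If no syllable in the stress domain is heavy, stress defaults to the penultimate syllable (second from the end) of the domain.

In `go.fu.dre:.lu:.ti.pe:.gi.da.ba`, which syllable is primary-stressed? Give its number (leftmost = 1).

The final syllable (9, ba) is extrametrical; the stress domain is syllables 1–8.
Weights: 1 go L, 2 fu L, 3 dre: H, 4 lu: H, 5 ti L, 6 pe: H, 7 gi L, 8 da L.
Heavy syllables in the domain: 3, 4, 6. The rightmost is syllable 6 (pe:).
Primary stress: syllable 6 → go.fu.dre:.lu:.ti.ˈpe:.gi.da.ba.

6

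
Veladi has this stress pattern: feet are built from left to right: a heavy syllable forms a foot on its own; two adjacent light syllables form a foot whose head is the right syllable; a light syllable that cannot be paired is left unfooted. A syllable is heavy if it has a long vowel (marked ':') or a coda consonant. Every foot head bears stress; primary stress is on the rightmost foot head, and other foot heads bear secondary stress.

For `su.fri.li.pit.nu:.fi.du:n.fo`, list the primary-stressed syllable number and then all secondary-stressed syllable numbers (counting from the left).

Weights: 1 su L, 2 fri L, 3 li L, 4 pit H, 5 nu: H, 6 fi L, 7 du:n H, 8 fo L.
Parse left to right (heavy = foot alone; LL = one foot; stranded L unfooted): (su.ˈfri) li (ˈpit) (ˈnu:) fi (ˈdu:n) fo.
Foot heads: 2, 4, 5, 7.
Primary stress on the rightmost head = syllable 7.
Secondary stress on 2, 4, 5: su.ˌfri.li.ˌpit.ˌnu:.fi.ˈdu:n.fo.

primary 7, secondary 2, 4, 5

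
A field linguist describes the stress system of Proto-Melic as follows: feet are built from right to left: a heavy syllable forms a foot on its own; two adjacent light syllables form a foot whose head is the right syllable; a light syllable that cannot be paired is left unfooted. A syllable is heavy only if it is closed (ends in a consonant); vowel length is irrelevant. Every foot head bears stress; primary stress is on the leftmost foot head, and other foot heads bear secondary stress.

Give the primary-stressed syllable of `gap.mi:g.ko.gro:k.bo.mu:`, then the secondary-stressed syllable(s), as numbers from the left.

Weights: 1 gap H, 2 mi:g H, 3 ko L, 4 gro:k H, 5 bo L, 6 mu: L.
Parse right to left (heavy = foot alone; LL = one foot; stranded L unfooted): (ˈgap) (ˈmi:g) ko (ˈgro:k) (bo.ˈmu:).
Foot heads: 1, 2, 4, 6.
Primary stress on the leftmost head = syllable 1.
Secondary stress on 2, 4, 6: ˈgap.ˌmi:g.ko.ˌgro:k.bo.ˌmu:.

primary 1, secondary 2, 4, 6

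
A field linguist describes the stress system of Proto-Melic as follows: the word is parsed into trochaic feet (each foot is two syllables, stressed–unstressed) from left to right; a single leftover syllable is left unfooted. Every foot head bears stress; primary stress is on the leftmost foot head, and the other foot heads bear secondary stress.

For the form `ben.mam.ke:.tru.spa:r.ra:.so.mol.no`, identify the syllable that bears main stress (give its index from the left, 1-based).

1

Parse left to right into trochaic (ˈσσ) feet: (ˈben.mam) (ˈke:.tru) (ˈspa:r.ra:) (ˈso.mol) no. Syllable 9 is left unfooted.
Foot heads (stressed positions): 1, 3, 5, 7.
End Rule Leftmost: primary stress on the leftmost head = syllable 1.
Primary stress: syllable 1 → ˈben.mam.ke:.tru.spa:r.ra:.so.mol.no.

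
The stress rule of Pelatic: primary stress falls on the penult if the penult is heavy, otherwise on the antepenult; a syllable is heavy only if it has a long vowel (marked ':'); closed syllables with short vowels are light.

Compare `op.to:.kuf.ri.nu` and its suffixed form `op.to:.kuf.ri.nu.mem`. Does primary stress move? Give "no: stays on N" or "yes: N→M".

Base `op.to:.kuf.ri.nu` (5 syllables):
  Weights: 3 kuf L, 4 ri L, 5 nu L.
  The penult (syllable 4, ri) is light, so stress falls on the antepenult (syllable 3, kuf).
  → primary stress on syllable 3.
Suffixed `op.to:.kuf.ri.nu.mem` (6 syllables):
  Weights: 4 ri L, 5 nu L, 6 mem L.
  The penult (syllable 5, nu) is light, so stress falls on the antepenult (syllable 4, ri).
  → primary stress on syllable 4.

yes: 3→4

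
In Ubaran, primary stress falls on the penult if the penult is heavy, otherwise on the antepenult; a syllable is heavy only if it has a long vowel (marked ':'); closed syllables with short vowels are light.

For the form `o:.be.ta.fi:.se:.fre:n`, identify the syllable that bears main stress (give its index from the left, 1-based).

Weights: 4 fi: H, 5 se: H, 6 fre:n H.
The penult (syllable 5, se:) is heavy, so it takes stress.
Primary stress: syllable 5 → o:.be.ta.fi:.ˈse:.fre:n.

5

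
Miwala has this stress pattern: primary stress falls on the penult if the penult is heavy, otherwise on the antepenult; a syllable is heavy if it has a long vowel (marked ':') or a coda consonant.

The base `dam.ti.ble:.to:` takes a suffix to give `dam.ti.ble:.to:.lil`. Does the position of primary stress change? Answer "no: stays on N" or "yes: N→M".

Base `dam.ti.ble:.to:` (4 syllables):
  Weights: 2 ti L, 3 ble: H, 4 to: H.
  The penult (syllable 3, ble:) is heavy, so it takes stress.
  → primary stress on syllable 3.
Suffixed `dam.ti.ble:.to:.lil` (5 syllables):
  Weights: 3 ble: H, 4 to: H, 5 lil H.
  The penult (syllable 4, to:) is heavy, so it takes stress.
  → primary stress on syllable 4.

yes: 3→4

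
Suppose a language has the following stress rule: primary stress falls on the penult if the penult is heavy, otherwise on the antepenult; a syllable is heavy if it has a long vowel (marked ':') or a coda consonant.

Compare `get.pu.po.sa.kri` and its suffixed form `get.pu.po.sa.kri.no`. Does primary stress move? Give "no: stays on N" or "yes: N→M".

yes: 3→4

Base `get.pu.po.sa.kri` (5 syllables):
  Weights: 3 po L, 4 sa L, 5 kri L.
  The penult (syllable 4, sa) is light, so stress falls on the antepenult (syllable 3, po).
  → primary stress on syllable 3.
Suffixed `get.pu.po.sa.kri.no` (6 syllables):
  Weights: 4 sa L, 5 kri L, 6 no L.
  The penult (syllable 5, kri) is light, so stress falls on the antepenult (syllable 4, sa).
  → primary stress on syllable 4.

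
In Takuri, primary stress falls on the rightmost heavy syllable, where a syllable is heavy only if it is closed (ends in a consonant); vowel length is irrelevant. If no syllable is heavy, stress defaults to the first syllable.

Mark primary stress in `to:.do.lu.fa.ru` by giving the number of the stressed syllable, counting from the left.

Weights: 1 to: L, 2 do L, 3 lu L, 4 fa L, 5 ru L.
No heavy syllable in the domain; default to the first syllable = syllable 1.
Primary stress: syllable 1 → ˈto:.do.lu.fa.ru.

1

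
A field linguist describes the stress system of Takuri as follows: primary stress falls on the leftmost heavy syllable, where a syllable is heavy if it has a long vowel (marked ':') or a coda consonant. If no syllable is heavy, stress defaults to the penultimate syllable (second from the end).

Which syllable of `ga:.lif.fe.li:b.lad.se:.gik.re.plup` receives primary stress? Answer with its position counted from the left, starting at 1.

1

Weights: 1 ga: H, 2 lif H, 3 fe L, 4 li:b H, 5 lad H, 6 se: H, 7 gik H, 8 re L, 9 plup H.
Heavy syllables in the domain: 1, 2, 4, 5, 6, 7, 9. The leftmost is syllable 1 (ga:).
Primary stress: syllable 1 → ˈga:.lif.fe.li:b.lad.se:.gik.re.plup.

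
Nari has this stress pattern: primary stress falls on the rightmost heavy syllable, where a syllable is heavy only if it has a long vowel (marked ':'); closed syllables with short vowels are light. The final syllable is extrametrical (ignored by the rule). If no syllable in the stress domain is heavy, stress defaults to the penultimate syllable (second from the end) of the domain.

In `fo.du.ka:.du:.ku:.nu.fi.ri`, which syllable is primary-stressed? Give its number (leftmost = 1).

The final syllable (8, ri) is extrametrical; the stress domain is syllables 1–7.
Weights: 1 fo L, 2 du L, 3 ka: H, 4 du: H, 5 ku: H, 6 nu L, 7 fi L.
Heavy syllables in the domain: 3, 4, 5. The rightmost is syllable 5 (ku:).
Primary stress: syllable 5 → fo.du.ka:.du:.ˈku:.nu.fi.ri.

5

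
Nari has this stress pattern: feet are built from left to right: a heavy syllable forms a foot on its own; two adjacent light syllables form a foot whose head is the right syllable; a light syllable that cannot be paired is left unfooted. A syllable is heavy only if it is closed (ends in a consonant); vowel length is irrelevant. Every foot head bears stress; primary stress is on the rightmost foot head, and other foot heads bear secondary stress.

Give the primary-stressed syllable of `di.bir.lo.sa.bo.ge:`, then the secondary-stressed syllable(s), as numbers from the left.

Weights: 1 di L, 2 bir H, 3 lo L, 4 sa L, 5 bo L, 6 ge: L.
Parse left to right (heavy = foot alone; LL = one foot; stranded L unfooted): di (ˈbir) (lo.ˈsa) (bo.ˈge:).
Foot heads: 2, 4, 6.
Primary stress on the rightmost head = syllable 6.
Secondary stress on 2, 4: di.ˌbir.lo.ˌsa.bo.ˈge:.

primary 6, secondary 2, 4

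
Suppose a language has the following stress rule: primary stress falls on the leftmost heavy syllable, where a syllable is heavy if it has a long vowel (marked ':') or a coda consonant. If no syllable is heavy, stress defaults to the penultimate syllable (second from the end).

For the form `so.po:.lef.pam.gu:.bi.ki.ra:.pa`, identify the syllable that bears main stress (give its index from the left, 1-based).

2

Weights: 1 so L, 2 po: H, 3 lef H, 4 pam H, 5 gu: H, 6 bi L, 7 ki L, 8 ra: H, 9 pa L.
Heavy syllables in the domain: 2, 3, 4, 5, 8. The leftmost is syllable 2 (po:).
Primary stress: syllable 2 → so.ˈpo:.lef.pam.gu:.bi.ki.ra:.pa.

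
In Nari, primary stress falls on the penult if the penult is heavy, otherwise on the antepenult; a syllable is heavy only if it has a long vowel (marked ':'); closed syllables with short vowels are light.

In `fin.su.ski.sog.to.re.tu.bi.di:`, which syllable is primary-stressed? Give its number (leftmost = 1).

7

Weights: 7 tu L, 8 bi L, 9 di: H.
The penult (syllable 8, bi) is light, so stress falls on the antepenult (syllable 7, tu).
Primary stress: syllable 7 → fin.su.ski.sog.to.re.ˈtu.bi.di:.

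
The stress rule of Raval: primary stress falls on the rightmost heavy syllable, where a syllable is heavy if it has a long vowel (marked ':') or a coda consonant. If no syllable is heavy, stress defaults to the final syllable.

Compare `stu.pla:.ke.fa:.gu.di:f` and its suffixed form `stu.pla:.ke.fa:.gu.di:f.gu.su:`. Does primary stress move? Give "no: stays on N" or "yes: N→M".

yes: 6→8

Base `stu.pla:.ke.fa:.gu.di:f` (6 syllables):
  Weights: 1 stu L, 2 pla: H, 3 ke L, 4 fa: H, 5 gu L, 6 di:f H.
  Heavy syllables in the domain: 2, 4, 6. The rightmost is syllable 6 (di:f).
  → primary stress on syllable 6.
Suffixed `stu.pla:.ke.fa:.gu.di:f.gu.su:` (8 syllables):
  Weights: 1 stu L, 2 pla: H, 3 ke L, 4 fa: H, 5 gu L, 6 di:f H, 7 gu L, 8 su: H.
  Heavy syllables in the domain: 2, 4, 6, 8. The rightmost is syllable 8 (su:).
  → primary stress on syllable 8.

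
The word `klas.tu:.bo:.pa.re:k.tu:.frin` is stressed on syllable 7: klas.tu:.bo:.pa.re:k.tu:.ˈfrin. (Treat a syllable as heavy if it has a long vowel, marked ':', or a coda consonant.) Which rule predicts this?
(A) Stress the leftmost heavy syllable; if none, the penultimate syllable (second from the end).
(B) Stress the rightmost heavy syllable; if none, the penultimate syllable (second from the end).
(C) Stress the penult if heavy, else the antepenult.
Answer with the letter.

B

Rule A → syllable 1 (observed: 7).
Rule B → syllable 7 ✓.
Rule C → syllable 6 (observed: 7).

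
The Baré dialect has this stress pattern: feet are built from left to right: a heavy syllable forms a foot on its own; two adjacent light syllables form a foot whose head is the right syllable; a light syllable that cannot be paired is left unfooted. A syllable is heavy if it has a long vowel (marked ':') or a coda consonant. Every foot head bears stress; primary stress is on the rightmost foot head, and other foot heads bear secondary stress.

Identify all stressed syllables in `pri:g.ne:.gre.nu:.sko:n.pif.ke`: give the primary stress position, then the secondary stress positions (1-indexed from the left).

Weights: 1 pri:g H, 2 ne: H, 3 gre L, 4 nu: H, 5 sko:n H, 6 pif H, 7 ke L.
Parse left to right (heavy = foot alone; LL = one foot; stranded L unfooted): (ˈpri:g) (ˈne:) gre (ˈnu:) (ˈsko:n) (ˈpif) ke.
Foot heads: 1, 2, 4, 5, 6.
Primary stress on the rightmost head = syllable 6.
Secondary stress on 1, 2, 4, 5: ˌpri:g.ˌne:.gre.ˌnu:.ˌsko:n.ˈpif.ke.

primary 6, secondary 1, 2, 4, 5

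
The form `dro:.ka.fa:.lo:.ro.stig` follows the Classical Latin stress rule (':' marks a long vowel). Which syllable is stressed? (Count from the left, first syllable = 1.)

Classical Latin: stress the penult if heavy (long vowel or closed), else the antepenult.
Weights: 4 lo: H, 5 ro L, 6 stig H.
The penult (syllable 5, ro) is light, so stress falls on the antepenult (syllable 4, lo:).
Stress on syllable 4: dro:.ka.fa:.ˈlo:.ro.stig.

4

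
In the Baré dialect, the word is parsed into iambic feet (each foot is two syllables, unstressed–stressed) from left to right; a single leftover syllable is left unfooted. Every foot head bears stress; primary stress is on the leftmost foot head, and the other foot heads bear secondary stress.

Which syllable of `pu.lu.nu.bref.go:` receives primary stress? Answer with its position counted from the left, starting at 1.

2

Parse left to right into iambic (σˈσ) feet: (pu.ˈlu) (nu.ˈbref) go:. Syllable 5 is left unfooted.
Foot heads (stressed positions): 2, 4.
End Rule Leftmost: primary stress on the leftmost head = syllable 2.
Primary stress: syllable 2 → pu.ˈlu.nu.bref.go:.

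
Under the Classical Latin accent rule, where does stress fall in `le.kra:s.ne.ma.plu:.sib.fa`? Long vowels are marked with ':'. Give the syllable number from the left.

6

Classical Latin: stress the penult if heavy (long vowel or closed), else the antepenult.
Weights: 5 plu: H, 6 sib H, 7 fa L.
The penult (syllable 6, sib) is heavy, so it takes stress.
Stress on syllable 6: le.kra:s.ne.ma.plu:.ˈsib.fa.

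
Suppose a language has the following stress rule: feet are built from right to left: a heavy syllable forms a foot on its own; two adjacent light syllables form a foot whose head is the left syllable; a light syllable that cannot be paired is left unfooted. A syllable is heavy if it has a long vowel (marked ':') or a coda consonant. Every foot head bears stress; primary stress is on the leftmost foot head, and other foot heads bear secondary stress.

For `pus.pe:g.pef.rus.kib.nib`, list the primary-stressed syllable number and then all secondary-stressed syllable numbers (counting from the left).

primary 1, secondary 2, 3, 4, 5, 6

Weights: 1 pus H, 2 pe:g H, 3 pef H, 4 rus H, 5 kib H, 6 nib H.
Parse right to left (heavy = foot alone; LL = one foot; stranded L unfooted): (ˈpus) (ˈpe:g) (ˈpef) (ˈrus) (ˈkib) (ˈnib).
Foot heads: 1, 2, 3, 4, 5, 6.
Primary stress on the leftmost head = syllable 1.
Secondary stress on 2, 3, 4, 5, 6: ˈpus.ˌpe:g.ˌpef.ˌrus.ˌkib.ˌnib.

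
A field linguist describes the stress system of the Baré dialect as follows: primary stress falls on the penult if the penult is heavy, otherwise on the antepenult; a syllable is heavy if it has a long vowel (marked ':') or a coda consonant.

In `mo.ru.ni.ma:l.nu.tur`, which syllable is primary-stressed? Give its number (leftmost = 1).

4

Weights: 4 ma:l H, 5 nu L, 6 tur H.
The penult (syllable 5, nu) is light, so stress falls on the antepenult (syllable 4, ma:l).
Primary stress: syllable 4 → mo.ru.ni.ˈma:l.nu.tur.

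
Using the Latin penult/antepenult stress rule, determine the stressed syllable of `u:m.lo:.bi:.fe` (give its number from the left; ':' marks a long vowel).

3

Classical Latin: stress the penult if heavy (long vowel or closed), else the antepenult.
Weights: 2 lo: H, 3 bi: H, 4 fe L.
The penult (syllable 3, bi:) is heavy, so it takes stress.
Stress on syllable 3: u:m.lo:.ˈbi:.fe.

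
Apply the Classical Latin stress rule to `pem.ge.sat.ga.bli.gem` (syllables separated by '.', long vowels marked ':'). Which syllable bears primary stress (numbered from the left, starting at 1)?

Classical Latin: stress the penult if heavy (long vowel or closed), else the antepenult.
Weights: 4 ga L, 5 bli L, 6 gem H.
The penult (syllable 5, bli) is light, so stress falls on the antepenult (syllable 4, ga).
Stress on syllable 4: pem.ge.sat.ˈga.bli.gem.

4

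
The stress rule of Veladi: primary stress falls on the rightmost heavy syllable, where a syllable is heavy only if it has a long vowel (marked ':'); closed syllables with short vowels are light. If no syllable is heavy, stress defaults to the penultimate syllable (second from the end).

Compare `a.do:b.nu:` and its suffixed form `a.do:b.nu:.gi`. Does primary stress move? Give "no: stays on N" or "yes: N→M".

no: stays on 3

Base `a.do:b.nu:` (3 syllables):
  Weights: 1 a L, 2 do:b H, 3 nu: H.
  Heavy syllables in the domain: 2, 3. The rightmost is syllable 3 (nu:).
  → primary stress on syllable 3.
Suffixed `a.do:b.nu:.gi` (4 syllables):
  Weights: 1 a L, 2 do:b H, 3 nu: H, 4 gi L.
  Heavy syllables in the domain: 2, 3. The rightmost is syllable 3 (nu:).
  → primary stress on syllable 3.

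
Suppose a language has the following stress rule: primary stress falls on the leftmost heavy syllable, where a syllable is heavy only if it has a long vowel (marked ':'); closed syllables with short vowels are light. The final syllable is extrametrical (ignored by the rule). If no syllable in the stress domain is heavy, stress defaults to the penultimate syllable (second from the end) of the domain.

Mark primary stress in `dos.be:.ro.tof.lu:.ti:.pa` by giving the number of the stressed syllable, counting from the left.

2

The final syllable (7, pa) is extrametrical; the stress domain is syllables 1–6.
Weights: 1 dos L, 2 be: H, 3 ro L, 4 tof L, 5 lu: H, 6 ti: H.
Heavy syllables in the domain: 2, 5, 6. The leftmost is syllable 2 (be:).
Primary stress: syllable 2 → dos.ˈbe:.ro.tof.lu:.ti:.pa.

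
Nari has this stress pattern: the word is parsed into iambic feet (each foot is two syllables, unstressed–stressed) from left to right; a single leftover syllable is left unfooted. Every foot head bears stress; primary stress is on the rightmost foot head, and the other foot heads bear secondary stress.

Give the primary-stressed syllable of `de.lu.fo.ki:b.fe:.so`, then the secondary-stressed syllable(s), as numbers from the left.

primary 6, secondary 2, 4

Parse left to right into iambic (σˈσ) feet: (de.ˈlu) (fo.ˈki:b) (fe:.ˈso).
Foot heads (stressed positions): 2, 4, 6.
End Rule Rightmost: primary stress on the rightmost head = syllable 6.
Secondary stress on 2, 4: de.ˌlu.fo.ˌki:b.fe:.ˈso.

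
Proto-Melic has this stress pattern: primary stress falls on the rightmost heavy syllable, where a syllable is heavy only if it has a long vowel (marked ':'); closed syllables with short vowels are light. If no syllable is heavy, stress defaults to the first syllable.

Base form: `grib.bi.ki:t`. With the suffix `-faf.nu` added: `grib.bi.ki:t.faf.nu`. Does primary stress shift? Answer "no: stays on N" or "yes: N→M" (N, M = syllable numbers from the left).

no: stays on 3

Base `grib.bi.ki:t` (3 syllables):
  Weights: 1 grib L, 2 bi L, 3 ki:t H.
  Heavy syllables in the domain: 3. The rightmost is syllable 3 (ki:t).
  → primary stress on syllable 3.
Suffixed `grib.bi.ki:t.faf.nu` (5 syllables):
  Weights: 1 grib L, 2 bi L, 3 ki:t H, 4 faf L, 5 nu L.
  Heavy syllables in the domain: 3. The rightmost is syllable 3 (ki:t).
  → primary stress on syllable 3.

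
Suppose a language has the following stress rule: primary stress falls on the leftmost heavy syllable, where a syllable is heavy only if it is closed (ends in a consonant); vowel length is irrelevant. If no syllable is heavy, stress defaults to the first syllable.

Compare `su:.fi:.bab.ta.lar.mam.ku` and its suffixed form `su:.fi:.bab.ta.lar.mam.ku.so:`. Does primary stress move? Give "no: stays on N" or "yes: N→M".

Base `su:.fi:.bab.ta.lar.mam.ku` (7 syllables):
  Weights: 1 su: L, 2 fi: L, 3 bab H, 4 ta L, 5 lar H, 6 mam H, 7 ku L.
  Heavy syllables in the domain: 3, 5, 6. The leftmost is syllable 3 (bab).
  → primary stress on syllable 3.
Suffixed `su:.fi:.bab.ta.lar.mam.ku.so:` (8 syllables):
  Weights: 1 su: L, 2 fi: L, 3 bab H, 4 ta L, 5 lar H, 6 mam H, 7 ku L, 8 so: L.
  Heavy syllables in the domain: 3, 5, 6. The leftmost is syllable 3 (bab).
  → primary stress on syllable 3.

no: stays on 3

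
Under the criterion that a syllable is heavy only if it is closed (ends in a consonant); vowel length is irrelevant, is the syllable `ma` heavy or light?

`ma`: short vowel, open (no coda). Open (no coda) → light.

light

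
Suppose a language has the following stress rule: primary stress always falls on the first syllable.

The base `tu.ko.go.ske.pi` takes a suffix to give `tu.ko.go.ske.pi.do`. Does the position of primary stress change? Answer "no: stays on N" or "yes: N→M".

no: stays on 1

Base `tu.ko.go.ske.pi` (5 syllables):
  The word has 5 syllables; the first syllable is syllable 1 (tu).
  → primary stress on syllable 1.
Suffixed `tu.ko.go.ske.pi.do` (6 syllables):
  The word has 6 syllables; the first syllable is syllable 1 (tu).
  → primary stress on syllable 1.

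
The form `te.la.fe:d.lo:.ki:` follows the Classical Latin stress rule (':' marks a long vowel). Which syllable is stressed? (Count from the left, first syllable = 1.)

4

Classical Latin: stress the penult if heavy (long vowel or closed), else the antepenult.
Weights: 3 fe:d H, 4 lo: H, 5 ki: H.
The penult (syllable 4, lo:) is heavy, so it takes stress.
Stress on syllable 4: te.la.fe:d.ˈlo:.ki:.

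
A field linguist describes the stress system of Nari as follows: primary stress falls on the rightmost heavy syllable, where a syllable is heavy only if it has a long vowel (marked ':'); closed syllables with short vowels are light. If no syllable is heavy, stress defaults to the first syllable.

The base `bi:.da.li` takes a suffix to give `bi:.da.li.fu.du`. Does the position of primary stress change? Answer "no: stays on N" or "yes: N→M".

Base `bi:.da.li` (3 syllables):
  Weights: 1 bi: H, 2 da L, 3 li L.
  Heavy syllables in the domain: 1. The rightmost is syllable 1 (bi:).
  → primary stress on syllable 1.
Suffixed `bi:.da.li.fu.du` (5 syllables):
  Weights: 1 bi: H, 2 da L, 3 li L, 4 fu L, 5 du L.
  Heavy syllables in the domain: 1. The rightmost is syllable 1 (bi:).
  → primary stress on syllable 1.

no: stays on 1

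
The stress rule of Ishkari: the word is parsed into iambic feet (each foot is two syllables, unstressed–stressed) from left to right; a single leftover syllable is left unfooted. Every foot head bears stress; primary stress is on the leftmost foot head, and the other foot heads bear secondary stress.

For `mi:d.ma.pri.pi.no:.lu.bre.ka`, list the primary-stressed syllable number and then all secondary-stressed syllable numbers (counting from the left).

primary 2, secondary 4, 6, 8

Parse left to right into iambic (σˈσ) feet: (mi:d.ˈma) (pri.ˈpi) (no:.ˈlu) (bre.ˈka).
Foot heads (stressed positions): 2, 4, 6, 8.
End Rule Leftmost: primary stress on the leftmost head = syllable 2.
Secondary stress on 4, 6, 8: mi:d.ˈma.pri.ˌpi.no:.ˌlu.bre.ˌka.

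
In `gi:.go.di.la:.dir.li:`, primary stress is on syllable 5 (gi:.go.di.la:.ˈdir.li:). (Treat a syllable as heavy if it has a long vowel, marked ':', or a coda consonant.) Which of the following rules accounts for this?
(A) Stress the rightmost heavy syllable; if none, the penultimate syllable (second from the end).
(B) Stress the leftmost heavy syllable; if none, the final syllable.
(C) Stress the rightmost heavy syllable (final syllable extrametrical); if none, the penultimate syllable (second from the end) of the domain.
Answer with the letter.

Rule A → syllable 6 (observed: 5).
Rule B → syllable 1 (observed: 5).
Rule C → syllable 5 ✓.

C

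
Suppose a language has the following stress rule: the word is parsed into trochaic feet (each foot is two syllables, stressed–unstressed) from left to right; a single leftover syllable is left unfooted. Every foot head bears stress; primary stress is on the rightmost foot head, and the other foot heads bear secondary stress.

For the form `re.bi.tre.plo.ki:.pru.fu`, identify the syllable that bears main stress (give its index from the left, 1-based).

Parse left to right into trochaic (ˈσσ) feet: (ˈre.bi) (ˈtre.plo) (ˈki:.pru) fu. Syllable 7 is left unfooted.
Foot heads (stressed positions): 1, 3, 5.
End Rule Rightmost: primary stress on the rightmost head = syllable 5.
Primary stress: syllable 5 → re.bi.tre.plo.ˈki:.pru.fu.

5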